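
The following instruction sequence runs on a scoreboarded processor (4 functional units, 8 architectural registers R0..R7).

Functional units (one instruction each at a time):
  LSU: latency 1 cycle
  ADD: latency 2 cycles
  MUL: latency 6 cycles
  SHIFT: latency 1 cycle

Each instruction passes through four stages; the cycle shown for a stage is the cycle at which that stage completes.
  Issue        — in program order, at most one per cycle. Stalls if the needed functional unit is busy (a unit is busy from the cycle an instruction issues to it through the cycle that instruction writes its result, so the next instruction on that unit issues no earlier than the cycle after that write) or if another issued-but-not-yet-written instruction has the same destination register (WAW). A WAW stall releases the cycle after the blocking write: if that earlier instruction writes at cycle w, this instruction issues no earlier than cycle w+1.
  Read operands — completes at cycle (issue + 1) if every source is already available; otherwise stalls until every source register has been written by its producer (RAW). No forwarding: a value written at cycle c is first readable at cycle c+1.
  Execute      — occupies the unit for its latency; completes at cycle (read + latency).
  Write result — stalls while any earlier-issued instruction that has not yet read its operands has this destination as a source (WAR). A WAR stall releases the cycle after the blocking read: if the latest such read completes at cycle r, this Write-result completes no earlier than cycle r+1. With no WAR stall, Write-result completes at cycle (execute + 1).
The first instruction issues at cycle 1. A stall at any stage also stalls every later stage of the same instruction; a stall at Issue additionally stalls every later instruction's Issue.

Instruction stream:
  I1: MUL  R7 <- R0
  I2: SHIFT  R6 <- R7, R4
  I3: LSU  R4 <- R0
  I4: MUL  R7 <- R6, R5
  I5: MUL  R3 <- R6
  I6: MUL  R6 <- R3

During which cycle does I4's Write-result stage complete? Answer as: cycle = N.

cycle = 20

1) issue 1, read 2, done 8, write 9
2) issue 2, read 10, done 11, write 12  <RAW R7: wait I1 write@9>
3) issue 3, read 4, done 5, write 11  <WAR R4: wait I2 read@10>
4) issue 10, read 13, done 19, write 20  <struct: MUL busy until I1 writes@9 / RAW R6: wait I2 write@12>
5) issue 21, read 22, done 28, write 29  <struct: MUL busy until I4 writes@20>
6) issue 30, read 31, done 37, write 38  <struct: MUL busy until I5 writes@29>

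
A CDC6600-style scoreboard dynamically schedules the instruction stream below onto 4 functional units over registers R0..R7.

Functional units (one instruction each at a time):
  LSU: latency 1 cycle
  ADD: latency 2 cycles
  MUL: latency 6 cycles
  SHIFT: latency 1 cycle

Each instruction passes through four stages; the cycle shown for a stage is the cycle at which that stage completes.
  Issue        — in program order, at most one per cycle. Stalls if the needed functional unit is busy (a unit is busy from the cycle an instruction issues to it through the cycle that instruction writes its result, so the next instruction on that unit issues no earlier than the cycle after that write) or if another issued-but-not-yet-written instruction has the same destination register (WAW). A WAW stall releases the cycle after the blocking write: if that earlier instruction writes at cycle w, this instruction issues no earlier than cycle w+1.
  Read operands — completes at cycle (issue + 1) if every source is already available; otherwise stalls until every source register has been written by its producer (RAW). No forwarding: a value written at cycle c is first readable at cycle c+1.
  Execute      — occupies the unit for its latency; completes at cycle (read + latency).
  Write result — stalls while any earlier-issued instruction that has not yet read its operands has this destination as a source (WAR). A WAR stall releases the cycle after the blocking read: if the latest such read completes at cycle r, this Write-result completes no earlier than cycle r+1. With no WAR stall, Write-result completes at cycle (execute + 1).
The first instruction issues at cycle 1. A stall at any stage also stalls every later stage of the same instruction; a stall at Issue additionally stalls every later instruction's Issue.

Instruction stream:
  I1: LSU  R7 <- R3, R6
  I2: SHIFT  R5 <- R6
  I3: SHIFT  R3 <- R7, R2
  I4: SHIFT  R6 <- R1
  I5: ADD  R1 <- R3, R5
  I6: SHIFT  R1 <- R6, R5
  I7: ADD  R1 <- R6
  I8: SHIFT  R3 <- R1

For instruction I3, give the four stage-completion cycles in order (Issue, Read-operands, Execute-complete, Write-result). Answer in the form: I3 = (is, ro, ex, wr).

I3 = (6, 7, 8, 9)

I1: IS=1 RO=2 EX=3 WR=4
I2: IS=2 RO=3 EX=4 WR=5
I3: IS=6 RO=7 EX=8 WR=9  [struct: SHIFT busy until I2 writes@5]
I4: IS=10 RO=11 EX=12 WR=13  [struct: SHIFT busy until I3 writes@9]
I5: IS=11 RO=12 EX=14 WR=15
I6: IS=16 RO=17 EX=18 WR=19  [WAW R1: wait I5 write@15]
I7: IS=20 RO=21 EX=23 WR=24  [WAW R1: wait I6 write@19]
I8: IS=21 RO=25 EX=26 WR=27  [RAW R1: wait I7 write@24]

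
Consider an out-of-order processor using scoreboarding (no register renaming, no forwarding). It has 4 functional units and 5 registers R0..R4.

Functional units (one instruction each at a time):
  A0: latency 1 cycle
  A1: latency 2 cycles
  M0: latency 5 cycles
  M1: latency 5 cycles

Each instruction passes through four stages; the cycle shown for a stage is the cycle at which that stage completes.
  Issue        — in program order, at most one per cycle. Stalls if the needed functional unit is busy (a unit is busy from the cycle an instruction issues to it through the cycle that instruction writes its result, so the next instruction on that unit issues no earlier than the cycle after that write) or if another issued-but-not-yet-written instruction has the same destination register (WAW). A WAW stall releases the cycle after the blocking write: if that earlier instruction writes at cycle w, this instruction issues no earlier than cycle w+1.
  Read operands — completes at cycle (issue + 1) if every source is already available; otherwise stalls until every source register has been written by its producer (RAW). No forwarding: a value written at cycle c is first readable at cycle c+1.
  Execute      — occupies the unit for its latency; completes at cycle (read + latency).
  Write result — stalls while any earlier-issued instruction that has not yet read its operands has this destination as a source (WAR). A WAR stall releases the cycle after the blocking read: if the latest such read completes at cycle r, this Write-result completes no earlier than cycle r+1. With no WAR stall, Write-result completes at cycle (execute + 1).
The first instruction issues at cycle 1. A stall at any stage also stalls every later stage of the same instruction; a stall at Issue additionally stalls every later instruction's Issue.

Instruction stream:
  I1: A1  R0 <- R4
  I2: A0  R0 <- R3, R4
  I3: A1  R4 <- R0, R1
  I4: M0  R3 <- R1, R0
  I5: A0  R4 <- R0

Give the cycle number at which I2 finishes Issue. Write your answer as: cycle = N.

[1] I1 issues→A1
[2] I1 reads
[4] I1 exec-done
[5] I1 writes R0
[6] I2 issues→A0
[7] I2 reads · I3 issues→A1
[8] I2 exec-done · I4 issues→M0
[9] I2 writes R0
[10] I3 reads · I4 reads
[12] I3 exec-done
[13] I3 writes R4
[14] I5 issues→A0
[15] I4 exec-done · I5 reads
[16] I4 writes R3 · I5 exec-done
[17] I5 writes R4

cycle = 6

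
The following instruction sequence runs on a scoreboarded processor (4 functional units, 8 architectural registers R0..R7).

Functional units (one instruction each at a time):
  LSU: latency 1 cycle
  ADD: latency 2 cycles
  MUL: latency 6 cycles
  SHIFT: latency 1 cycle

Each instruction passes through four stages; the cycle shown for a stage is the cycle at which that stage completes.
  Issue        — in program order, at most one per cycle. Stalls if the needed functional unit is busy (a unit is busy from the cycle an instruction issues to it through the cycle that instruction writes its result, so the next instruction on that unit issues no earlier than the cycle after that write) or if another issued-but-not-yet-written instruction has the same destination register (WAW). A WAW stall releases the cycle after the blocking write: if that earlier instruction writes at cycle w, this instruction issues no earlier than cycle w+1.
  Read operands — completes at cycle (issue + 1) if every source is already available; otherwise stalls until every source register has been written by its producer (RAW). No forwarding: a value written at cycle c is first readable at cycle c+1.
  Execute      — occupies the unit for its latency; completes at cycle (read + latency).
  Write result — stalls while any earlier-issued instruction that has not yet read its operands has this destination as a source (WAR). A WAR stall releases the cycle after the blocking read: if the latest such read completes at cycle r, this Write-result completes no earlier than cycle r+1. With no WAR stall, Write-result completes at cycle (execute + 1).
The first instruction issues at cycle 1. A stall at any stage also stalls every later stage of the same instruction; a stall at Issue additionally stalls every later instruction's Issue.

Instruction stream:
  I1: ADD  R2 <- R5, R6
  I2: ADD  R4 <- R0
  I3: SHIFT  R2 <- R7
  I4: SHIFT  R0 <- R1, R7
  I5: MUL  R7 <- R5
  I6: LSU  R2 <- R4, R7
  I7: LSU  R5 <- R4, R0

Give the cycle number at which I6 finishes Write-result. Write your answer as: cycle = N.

c1: I1→ADD
c2: I1 RO
c4: I1 EX
c5: I1 WR R2
c6: I2→ADD
c7: I2 RO, I3→SHIFT
c8: I3 RO
c9: I2 EX, I3 EX
c10: I2 WR R4, I3 WR R2
c11: I4→SHIFT
c12: I4 RO, I5→MUL
c13: I4 EX, I5 RO, I6→LSU
c14: I4 WR R0
c19: I5 EX
c20: I5 WR R7
c21: I6 RO
c22: I6 EX
c23: I6 WR R2
c24: I7→LSU
c25: I7 RO
c26: I7 EX
c27: I7 WR R5

cycle = 23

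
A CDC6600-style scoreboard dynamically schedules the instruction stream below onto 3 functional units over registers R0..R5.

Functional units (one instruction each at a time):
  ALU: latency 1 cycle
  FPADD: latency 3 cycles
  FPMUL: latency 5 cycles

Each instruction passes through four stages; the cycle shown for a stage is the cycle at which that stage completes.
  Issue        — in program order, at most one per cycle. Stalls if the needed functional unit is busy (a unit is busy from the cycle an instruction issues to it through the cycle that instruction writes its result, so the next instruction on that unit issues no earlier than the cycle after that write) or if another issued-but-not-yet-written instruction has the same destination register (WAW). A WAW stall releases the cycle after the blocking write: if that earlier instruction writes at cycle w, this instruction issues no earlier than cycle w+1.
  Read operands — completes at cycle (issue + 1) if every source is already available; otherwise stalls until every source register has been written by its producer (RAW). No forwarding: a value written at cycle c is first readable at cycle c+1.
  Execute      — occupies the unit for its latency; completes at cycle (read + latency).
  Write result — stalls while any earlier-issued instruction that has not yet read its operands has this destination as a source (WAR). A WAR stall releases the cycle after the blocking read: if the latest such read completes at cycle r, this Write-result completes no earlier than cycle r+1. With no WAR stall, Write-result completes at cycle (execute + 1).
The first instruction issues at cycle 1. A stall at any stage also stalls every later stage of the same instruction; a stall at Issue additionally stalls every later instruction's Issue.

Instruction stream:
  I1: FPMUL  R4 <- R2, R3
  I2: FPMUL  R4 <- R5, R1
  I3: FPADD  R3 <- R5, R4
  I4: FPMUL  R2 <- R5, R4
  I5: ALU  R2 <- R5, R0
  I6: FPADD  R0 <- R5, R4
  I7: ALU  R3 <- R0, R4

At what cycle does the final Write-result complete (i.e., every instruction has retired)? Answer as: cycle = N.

cycle = 34

[1] I1→FPMUL
[2] I1 RO
[7] I1 EX
[8] I1 WR R4
[9] I2→FPMUL
[10] I2 RO, I3→FPADD
[15] I2 EX
[16] I2 WR R4
[17] I3 RO, I4→FPMUL
[18] I4 RO
[20] I3 EX
[21] I3 WR R3
[23] I4 EX
[24] I4 WR R2
[25] I5→ALU
[26] I5 RO, I6→FPADD
[27] I5 EX, I6 RO
[28] I5 WR R2
[29] I7→ALU
[30] I6 EX
[31] I6 WR R0
[32] I7 RO
[33] I7 EX
[34] I7 WR R3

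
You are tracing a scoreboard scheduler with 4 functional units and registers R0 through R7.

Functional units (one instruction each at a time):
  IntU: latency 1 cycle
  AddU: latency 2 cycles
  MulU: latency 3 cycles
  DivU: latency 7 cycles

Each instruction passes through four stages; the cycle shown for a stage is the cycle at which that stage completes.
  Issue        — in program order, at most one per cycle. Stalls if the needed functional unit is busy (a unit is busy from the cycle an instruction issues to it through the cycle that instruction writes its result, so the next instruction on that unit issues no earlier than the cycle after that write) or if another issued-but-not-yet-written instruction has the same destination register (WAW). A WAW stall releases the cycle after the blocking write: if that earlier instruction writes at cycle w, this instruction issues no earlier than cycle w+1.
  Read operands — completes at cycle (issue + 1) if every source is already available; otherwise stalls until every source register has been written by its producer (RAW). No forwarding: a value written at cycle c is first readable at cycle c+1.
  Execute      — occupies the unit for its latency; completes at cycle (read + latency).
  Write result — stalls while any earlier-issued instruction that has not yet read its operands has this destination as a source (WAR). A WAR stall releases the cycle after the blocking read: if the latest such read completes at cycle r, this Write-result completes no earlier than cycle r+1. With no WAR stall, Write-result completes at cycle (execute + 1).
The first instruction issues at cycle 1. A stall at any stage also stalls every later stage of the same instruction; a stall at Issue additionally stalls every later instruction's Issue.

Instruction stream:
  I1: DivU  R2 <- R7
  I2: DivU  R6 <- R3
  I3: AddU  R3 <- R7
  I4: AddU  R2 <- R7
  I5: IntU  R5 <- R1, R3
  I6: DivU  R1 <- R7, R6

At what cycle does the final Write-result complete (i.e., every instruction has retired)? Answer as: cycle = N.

I1  is:1  ro:2  ex:9  wr:10
I2  is:11  ro:12  ex:19  wr:20  — struct: DivU busy until I1 writes@10
I3  is:12  ro:13  ex:15  wr:16
I4  is:17  ro:18  ex:20  wr:21  — struct: AddU busy until I3 writes@16
I5  is:18  ro:19  ex:20  wr:21
I6  is:21  ro:22  ex:29  wr:30  — struct: DivU busy until I2 writes@20

cycle = 30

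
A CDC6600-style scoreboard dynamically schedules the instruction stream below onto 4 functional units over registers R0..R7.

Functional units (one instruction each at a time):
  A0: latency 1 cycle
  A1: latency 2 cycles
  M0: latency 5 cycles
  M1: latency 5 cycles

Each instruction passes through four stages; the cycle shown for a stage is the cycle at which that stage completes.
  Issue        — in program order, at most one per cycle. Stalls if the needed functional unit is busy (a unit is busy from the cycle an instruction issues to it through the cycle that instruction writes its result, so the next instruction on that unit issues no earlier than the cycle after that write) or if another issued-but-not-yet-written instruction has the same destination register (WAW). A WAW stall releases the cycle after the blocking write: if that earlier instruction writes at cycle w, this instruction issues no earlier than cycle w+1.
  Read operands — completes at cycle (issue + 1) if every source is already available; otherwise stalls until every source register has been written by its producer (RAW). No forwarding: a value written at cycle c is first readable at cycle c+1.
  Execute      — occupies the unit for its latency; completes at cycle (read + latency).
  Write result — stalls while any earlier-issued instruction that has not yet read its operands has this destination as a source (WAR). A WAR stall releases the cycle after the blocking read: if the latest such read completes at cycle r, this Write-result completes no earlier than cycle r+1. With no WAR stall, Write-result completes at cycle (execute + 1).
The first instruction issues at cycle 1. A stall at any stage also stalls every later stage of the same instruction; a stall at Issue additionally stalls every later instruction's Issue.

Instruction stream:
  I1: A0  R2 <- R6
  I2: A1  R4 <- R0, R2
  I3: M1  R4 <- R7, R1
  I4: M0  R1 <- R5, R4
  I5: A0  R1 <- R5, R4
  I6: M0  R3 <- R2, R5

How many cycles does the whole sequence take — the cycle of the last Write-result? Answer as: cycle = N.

cycle = 32

cycle 1: I1 issues→A0
cycle 2: I1 reads; I2 issues→A1
cycle 3: I1 exec-done
cycle 4: I1 writes R2
cycle 5: I2 reads
cycle 7: I2 exec-done
cycle 8: I2 writes R4
cycle 9: I3 issues→M1
cycle 10: I3 reads; I4 issues→M0
cycle 15: I3 exec-done
cycle 16: I3 writes R4
cycle 17: I4 reads
cycle 22: I4 exec-done
cycle 23: I4 writes R1
cycle 24: I5 issues→A0
cycle 25: I5 reads; I6 issues→M0
cycle 26: I5 exec-done; I6 reads
cycle 27: I5 writes R1
cycle 31: I6 exec-done
cycle 32: I6 writes R3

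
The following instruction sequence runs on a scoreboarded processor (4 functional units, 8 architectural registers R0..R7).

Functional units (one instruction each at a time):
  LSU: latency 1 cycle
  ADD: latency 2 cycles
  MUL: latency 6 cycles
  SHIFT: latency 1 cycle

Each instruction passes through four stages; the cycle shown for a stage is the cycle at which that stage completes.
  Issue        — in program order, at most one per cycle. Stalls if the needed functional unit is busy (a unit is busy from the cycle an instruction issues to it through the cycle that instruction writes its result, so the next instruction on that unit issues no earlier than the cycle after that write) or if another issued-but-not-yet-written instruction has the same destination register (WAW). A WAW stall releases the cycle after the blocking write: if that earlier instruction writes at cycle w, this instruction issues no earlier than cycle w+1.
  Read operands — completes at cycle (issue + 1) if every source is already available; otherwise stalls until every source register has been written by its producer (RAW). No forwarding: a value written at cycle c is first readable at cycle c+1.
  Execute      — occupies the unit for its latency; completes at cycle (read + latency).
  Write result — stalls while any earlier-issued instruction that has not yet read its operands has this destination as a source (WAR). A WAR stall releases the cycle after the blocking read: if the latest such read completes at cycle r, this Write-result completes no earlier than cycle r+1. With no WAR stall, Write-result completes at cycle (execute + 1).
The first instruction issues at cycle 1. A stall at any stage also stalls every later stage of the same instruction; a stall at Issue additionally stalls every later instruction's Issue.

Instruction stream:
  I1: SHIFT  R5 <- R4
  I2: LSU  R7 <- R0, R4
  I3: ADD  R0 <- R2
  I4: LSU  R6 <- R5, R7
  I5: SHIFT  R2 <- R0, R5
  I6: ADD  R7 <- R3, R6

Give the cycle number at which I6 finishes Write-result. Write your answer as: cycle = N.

cycle = 13

c1: I1→SHIFT
c2: I1 RO, I2→LSU
c3: I1 EX, I2 RO, I3→ADD
c4: I1 WR R5, I2 EX, I3 RO
c5: I2 WR R7
c6: I3 EX, I4→LSU
c7: I3 WR R0, I4 RO, I5→SHIFT
c8: I4 EX, I5 RO, I6→ADD
c9: I4 WR R6, I5 EX
c10: I5 WR R2, I6 RO
c12: I6 EX
c13: I6 WR R7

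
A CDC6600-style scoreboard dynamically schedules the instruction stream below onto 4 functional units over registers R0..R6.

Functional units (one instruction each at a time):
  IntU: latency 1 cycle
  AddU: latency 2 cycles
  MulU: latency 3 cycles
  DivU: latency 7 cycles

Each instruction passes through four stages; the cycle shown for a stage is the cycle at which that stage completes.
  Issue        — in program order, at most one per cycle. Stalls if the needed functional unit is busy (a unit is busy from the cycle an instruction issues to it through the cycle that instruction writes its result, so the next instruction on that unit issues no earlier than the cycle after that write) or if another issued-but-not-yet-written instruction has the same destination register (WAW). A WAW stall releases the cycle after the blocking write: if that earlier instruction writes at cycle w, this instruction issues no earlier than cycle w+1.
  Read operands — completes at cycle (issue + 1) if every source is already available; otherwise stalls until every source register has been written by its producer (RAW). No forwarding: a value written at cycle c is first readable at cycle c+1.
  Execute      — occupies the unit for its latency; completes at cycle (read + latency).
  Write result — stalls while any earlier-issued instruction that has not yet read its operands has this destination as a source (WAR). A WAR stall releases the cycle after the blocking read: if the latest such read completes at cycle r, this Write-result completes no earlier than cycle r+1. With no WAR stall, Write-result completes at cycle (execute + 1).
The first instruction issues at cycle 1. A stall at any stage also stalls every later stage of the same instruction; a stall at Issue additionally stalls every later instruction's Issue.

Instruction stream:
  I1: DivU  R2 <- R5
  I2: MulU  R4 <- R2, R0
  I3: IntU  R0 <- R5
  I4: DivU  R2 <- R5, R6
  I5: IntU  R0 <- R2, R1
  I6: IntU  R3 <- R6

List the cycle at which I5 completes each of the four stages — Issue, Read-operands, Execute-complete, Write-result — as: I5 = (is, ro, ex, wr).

[1] I1 issues→DivU
[2] I1 reads; I2 issues→MulU
[3] I3 issues→IntU
[4] I3 reads
[5] I3 exec-done
[9] I1 exec-done
[10] I1 writes R2
[11] I2 reads; I4 issues→DivU
[12] I3 writes R0; I4 reads
[13] I5 issues→IntU
[14] I2 exec-done
[15] I2 writes R4
[19] I4 exec-done
[20] I4 writes R2
[21] I5 reads
[22] I5 exec-done
[23] I5 writes R0
[24] I6 issues→IntU
[25] I6 reads
[26] I6 exec-done
[27] I6 writes R3

I5 = (13, 21, 22, 23)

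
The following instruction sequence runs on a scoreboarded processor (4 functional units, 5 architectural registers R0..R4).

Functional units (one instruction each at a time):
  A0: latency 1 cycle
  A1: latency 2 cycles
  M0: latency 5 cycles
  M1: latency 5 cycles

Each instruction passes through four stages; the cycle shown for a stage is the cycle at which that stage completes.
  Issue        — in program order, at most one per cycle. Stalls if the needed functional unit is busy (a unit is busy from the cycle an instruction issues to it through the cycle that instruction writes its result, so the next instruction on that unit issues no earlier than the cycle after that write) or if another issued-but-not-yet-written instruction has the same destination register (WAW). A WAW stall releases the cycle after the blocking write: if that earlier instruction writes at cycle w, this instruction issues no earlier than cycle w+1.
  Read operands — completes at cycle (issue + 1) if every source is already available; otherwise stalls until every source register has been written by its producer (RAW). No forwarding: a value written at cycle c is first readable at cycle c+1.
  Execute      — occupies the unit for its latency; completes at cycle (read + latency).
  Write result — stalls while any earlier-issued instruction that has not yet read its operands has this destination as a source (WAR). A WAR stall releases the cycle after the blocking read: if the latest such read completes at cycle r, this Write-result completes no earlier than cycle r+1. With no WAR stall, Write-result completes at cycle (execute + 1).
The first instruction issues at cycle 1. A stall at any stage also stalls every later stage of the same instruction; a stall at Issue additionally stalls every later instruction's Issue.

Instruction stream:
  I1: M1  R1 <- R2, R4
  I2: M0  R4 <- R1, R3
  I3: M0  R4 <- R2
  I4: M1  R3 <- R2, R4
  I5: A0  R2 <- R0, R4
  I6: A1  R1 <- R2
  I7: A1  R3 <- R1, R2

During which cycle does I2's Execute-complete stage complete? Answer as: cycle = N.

cycle = 14

cycle 1: I1 issues→M1
cycle 2: I1 reads | I2 issues→M0
cycle 7: I1 exec-done
cycle 8: I1 writes R1
cycle 9: I2 reads
cycle 14: I2 exec-done
cycle 15: I2 writes R4
cycle 16: I3 issues→M0
cycle 17: I3 reads | I4 issues→M1
cycle 18: I5 issues→A0
cycle 19: I6 issues→A1
cycle 22: I3 exec-done
cycle 23: I3 writes R4
cycle 24: I4 reads | I5 reads
cycle 25: I5 exec-done
cycle 26: I5 writes R2
cycle 27: I6 reads
cycle 29: I4 exec-done | I6 exec-done
cycle 30: I4 writes R3 | I6 writes R1
cycle 31: I7 issues→A1
cycle 32: I7 reads
cycle 34: I7 exec-done
cycle 35: I7 writes R3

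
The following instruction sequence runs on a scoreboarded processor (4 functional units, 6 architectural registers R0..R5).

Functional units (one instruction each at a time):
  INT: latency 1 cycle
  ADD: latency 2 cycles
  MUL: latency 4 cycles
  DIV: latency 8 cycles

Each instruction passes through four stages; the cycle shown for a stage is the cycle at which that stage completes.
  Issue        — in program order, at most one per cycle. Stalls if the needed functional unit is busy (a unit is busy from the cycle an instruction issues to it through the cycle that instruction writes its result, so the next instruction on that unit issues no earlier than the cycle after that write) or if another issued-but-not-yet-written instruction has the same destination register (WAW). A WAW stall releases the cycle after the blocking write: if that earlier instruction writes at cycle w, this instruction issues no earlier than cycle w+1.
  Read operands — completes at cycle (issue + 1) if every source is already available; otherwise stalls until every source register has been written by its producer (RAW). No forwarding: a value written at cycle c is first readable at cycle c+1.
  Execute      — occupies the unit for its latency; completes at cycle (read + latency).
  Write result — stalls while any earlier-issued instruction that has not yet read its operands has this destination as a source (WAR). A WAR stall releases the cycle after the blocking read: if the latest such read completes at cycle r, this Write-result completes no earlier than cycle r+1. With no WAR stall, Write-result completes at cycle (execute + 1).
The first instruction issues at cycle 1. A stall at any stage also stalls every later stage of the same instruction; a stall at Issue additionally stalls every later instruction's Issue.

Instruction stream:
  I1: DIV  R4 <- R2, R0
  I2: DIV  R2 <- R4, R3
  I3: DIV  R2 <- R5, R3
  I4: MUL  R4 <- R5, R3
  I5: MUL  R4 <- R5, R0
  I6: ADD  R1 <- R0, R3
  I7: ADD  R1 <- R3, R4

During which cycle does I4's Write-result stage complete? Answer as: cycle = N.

cycle = 30

1) issue 1, read 2, done 10, write 11
2) issue 12, read 13, done 21, write 22  <struct: DIV busy until I1 writes@11>
3) issue 23, read 24, done 32, write 33  <struct: DIV busy until I2 writes@22>
4) issue 24, read 25, done 29, write 30
5) issue 31, read 32, done 36, write 37  <struct: MUL busy until I4 writes@30>
6) issue 32, read 33, done 35, write 36
7) issue 37, read 38, done 40, write 41  <struct: ADD busy until I6 writes@36>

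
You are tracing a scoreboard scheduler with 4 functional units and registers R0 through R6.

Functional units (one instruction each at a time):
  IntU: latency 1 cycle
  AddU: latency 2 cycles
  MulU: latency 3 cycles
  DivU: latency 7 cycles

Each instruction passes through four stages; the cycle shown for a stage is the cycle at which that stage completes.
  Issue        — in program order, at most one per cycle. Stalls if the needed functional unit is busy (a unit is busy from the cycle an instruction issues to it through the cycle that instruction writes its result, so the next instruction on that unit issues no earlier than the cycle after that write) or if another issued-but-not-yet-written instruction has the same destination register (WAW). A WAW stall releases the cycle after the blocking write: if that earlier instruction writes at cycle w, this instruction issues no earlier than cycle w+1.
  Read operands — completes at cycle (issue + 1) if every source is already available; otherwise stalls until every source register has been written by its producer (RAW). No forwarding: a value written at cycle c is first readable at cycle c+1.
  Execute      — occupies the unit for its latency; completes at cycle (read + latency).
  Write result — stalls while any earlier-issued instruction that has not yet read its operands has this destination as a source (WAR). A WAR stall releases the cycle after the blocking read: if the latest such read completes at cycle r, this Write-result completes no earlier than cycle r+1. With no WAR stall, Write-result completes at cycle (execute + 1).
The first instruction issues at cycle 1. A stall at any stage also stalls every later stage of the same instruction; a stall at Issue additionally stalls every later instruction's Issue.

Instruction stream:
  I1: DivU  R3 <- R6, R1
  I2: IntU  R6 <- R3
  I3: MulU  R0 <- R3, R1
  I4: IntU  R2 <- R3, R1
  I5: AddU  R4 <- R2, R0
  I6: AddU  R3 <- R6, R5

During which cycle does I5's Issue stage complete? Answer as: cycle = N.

[1] I1→DivU
[2] I1 RO, I2→IntU
[3] I3→MulU
[9] I1 EX
[10] I1 WR R3
[11] I2 RO, I3 RO
[12] I2 EX
[13] I2 WR R6
[14] I3 EX, I4→IntU
[15] I3 WR R0, I4 RO, I5→AddU
[16] I4 EX
[17] I4 WR R2
[18] I5 RO
[20] I5 EX
[21] I5 WR R4
[22] I6→AddU
[23] I6 RO
[25] I6 EX
[26] I6 WR R3

cycle = 15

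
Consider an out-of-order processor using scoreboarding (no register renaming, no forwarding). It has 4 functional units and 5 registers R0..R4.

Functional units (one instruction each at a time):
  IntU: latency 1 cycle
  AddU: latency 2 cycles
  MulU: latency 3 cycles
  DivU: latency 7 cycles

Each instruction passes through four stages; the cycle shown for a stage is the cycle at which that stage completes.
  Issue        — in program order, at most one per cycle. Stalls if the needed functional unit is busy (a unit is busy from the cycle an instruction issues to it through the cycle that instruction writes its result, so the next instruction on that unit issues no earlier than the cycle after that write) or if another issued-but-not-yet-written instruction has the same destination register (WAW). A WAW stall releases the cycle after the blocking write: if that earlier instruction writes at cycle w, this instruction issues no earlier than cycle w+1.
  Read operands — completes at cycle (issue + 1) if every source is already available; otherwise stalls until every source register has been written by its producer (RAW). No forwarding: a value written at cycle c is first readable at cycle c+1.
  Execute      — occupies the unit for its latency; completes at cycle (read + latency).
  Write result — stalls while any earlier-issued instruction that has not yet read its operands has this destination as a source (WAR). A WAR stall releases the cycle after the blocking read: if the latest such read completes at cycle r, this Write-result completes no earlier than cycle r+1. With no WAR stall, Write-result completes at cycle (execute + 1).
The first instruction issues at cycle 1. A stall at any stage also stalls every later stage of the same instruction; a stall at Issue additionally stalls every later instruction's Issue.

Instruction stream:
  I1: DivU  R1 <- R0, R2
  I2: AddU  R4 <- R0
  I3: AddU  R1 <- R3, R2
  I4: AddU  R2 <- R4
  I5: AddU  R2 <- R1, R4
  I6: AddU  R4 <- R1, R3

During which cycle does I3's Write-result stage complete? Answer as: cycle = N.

cycle = 15

t=1  I1→DivU
t=2  I1 RO; I2→AddU
t=3  I2 RO
t=5  I2 EX
t=6  I2 WR R4
t=9  I1 EX
t=10  I1 WR R1
t=11  I3→AddU
t=12  I3 RO
t=14  I3 EX
t=15  I3 WR R1
t=16  I4→AddU
t=17  I4 RO
t=19  I4 EX
t=20  I4 WR R2
t=21  I5→AddU
t=22  I5 RO
t=24  I5 EX
t=25  I5 WR R2
t=26  I6→AddU
t=27  I6 RO
t=29  I6 EX
t=30  I6 WR R4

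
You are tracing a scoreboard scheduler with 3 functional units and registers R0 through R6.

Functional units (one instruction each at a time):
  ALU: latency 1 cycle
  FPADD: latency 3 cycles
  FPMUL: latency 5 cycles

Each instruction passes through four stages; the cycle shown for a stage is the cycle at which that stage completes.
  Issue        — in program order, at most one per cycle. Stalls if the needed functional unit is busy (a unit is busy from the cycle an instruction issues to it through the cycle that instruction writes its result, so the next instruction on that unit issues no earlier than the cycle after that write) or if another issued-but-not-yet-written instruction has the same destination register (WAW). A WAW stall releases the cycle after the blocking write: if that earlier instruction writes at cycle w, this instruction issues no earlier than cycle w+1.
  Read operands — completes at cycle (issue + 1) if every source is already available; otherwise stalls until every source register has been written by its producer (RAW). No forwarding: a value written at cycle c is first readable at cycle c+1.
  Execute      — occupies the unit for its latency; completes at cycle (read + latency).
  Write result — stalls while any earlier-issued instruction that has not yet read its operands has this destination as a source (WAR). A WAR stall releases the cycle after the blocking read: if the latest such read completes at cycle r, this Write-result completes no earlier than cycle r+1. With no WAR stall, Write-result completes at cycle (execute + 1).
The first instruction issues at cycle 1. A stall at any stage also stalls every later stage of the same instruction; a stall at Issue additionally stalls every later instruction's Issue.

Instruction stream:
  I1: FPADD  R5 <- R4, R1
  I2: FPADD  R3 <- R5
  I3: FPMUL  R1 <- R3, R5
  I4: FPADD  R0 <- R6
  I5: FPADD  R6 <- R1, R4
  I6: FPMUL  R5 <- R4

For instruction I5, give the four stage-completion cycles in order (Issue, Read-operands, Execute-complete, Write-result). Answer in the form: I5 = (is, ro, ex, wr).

I5 = (19, 20, 23, 24)

  I1 | 1 | 2 | 5 | 6
  I2 | 7 | 8 | 11 | 12   struct: FPADD busy until I1 writes@6
  I3 | 8 | 13 | 18 | 19   RAW R3: wait I2 write@12
  I4 | 13 | 14 | 17 | 18   struct: FPADD busy until I2 writes@12
  I5 | 19 | 20 | 23 | 24   struct: FPADD busy until I4 writes@18
  I6 | 20 | 21 | 26 | 27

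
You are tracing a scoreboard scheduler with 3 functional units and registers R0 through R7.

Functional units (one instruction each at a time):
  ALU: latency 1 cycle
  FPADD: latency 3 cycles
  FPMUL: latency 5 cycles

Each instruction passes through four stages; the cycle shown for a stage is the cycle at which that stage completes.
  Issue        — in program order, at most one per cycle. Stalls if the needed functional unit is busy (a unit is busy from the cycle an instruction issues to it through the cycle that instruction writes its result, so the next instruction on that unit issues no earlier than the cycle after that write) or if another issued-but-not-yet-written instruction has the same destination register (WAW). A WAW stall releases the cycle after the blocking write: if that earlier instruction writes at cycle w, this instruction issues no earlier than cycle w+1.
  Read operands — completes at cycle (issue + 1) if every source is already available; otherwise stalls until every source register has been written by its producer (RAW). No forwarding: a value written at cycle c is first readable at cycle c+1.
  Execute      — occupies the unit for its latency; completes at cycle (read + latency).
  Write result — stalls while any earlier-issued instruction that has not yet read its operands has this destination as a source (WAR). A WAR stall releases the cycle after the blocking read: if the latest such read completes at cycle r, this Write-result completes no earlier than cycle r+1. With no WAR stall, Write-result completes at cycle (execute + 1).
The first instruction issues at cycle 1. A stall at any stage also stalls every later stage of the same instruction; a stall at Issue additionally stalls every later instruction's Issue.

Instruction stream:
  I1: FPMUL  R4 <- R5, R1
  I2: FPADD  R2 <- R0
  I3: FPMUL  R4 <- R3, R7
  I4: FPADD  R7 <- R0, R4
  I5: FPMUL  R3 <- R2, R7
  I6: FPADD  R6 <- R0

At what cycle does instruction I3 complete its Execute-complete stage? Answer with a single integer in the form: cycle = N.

cycle = 15

I1: IS=1 RO=2 EX=7 WR=8
I2: IS=2 RO=3 EX=6 WR=7
I3: IS=9 RO=10 EX=15 WR=16  [struct: FPMUL busy until I1 writes@8]
I4: IS=10 RO=17 EX=20 WR=21  [RAW R4: wait I3 write@16]
I5: IS=17 RO=22 EX=27 WR=28  [struct: FPMUL busy until I3 writes@16; RAW R7: wait I4 write@21]
I6: IS=22 RO=23 EX=26 WR=27  [struct: FPADD busy until I4 writes@21]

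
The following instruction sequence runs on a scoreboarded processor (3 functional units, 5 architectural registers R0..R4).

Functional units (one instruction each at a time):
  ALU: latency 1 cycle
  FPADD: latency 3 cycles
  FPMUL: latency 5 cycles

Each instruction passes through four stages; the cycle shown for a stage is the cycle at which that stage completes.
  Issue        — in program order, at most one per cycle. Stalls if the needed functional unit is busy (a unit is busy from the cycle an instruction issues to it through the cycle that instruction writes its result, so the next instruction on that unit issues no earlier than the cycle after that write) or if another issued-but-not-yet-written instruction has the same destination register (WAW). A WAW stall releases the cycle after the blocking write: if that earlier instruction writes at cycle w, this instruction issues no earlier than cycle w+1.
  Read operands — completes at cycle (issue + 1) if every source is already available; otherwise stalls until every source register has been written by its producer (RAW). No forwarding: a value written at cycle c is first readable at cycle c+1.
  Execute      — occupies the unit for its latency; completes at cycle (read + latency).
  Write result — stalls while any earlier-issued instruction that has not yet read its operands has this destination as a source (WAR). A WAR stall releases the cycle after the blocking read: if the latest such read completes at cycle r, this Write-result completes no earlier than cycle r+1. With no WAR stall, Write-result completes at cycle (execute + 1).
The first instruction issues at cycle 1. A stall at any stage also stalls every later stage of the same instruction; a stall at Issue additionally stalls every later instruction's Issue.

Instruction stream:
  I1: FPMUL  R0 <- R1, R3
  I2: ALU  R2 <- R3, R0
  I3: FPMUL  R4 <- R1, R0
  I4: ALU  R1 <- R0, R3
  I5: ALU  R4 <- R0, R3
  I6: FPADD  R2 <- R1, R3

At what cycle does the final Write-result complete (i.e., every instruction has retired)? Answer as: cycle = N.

cycle 1: issue I1 (FPMUL)
cycle 2: I1 read-ops | issue I2 (ALU)
cycle 7: I1 finished on FPMUL
cycle 8: I1→R0
cycle 9: I2 read-ops | issue I3 (FPMUL)
cycle 10: I2 finished on ALU | I3 read-ops
cycle 11: I2→R2
cycle 12: issue I4 (ALU)
cycle 13: I4 read-ops
cycle 14: I4 finished on ALU
cycle 15: I3 finished on FPMUL | I4→R1
cycle 16: I3→R4
cycle 17: issue I5 (ALU)
cycle 18: I5 read-ops | issue I6 (FPADD)
cycle 19: I5 finished on ALU | I6 read-ops
cycle 20: I5→R4
cycle 22: I6 finished on FPADD
cycle 23: I6→R2

cycle = 23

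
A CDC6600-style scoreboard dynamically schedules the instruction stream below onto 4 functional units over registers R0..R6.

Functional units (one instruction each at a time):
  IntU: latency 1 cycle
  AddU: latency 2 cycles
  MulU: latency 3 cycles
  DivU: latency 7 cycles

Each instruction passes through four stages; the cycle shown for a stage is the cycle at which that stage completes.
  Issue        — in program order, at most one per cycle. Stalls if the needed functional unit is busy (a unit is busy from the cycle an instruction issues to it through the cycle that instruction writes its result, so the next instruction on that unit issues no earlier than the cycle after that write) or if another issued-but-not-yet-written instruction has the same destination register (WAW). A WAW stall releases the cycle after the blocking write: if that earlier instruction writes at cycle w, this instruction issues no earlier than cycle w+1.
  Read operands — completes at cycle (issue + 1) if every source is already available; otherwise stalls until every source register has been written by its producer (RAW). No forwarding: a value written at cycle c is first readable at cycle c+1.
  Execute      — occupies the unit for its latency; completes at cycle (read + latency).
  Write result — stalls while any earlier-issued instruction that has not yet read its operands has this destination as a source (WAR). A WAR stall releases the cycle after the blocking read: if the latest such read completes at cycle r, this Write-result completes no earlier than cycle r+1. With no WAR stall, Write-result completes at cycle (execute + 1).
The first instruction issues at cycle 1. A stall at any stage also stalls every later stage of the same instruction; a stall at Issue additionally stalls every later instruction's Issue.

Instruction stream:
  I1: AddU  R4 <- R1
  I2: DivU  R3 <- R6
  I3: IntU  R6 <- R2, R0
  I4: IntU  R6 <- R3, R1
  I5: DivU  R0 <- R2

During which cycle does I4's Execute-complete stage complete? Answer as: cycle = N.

cycle = 13

c1: issue I1 (AddU)
c2: I1 read-ops; issue I2 (DivU)
c3: I2 read-ops; issue I3 (IntU)
c4: I1 finished on AddU; I3 read-ops
c5: I1→R4; I3 finished on IntU
c6: I3→R6
c7: issue I4 (IntU)
c10: I2 finished on DivU
c11: I2→R3
c12: I4 read-ops; issue I5 (DivU)
c13: I4 finished on IntU; I5 read-ops
c14: I4→R6
c20: I5 finished on DivU
c21: I5→R0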